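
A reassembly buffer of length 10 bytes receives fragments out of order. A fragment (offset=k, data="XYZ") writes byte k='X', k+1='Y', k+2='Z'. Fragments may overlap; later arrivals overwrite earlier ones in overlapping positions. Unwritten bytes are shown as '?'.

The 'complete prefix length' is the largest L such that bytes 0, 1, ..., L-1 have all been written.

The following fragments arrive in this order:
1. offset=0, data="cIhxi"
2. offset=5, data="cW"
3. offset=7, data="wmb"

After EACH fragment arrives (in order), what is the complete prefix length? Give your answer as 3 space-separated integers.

Fragment 1: offset=0 data="cIhxi" -> buffer=cIhxi????? -> prefix_len=5
Fragment 2: offset=5 data="cW" -> buffer=cIhxicW??? -> prefix_len=7
Fragment 3: offset=7 data="wmb" -> buffer=cIhxicWwmb -> prefix_len=10

Answer: 5 7 10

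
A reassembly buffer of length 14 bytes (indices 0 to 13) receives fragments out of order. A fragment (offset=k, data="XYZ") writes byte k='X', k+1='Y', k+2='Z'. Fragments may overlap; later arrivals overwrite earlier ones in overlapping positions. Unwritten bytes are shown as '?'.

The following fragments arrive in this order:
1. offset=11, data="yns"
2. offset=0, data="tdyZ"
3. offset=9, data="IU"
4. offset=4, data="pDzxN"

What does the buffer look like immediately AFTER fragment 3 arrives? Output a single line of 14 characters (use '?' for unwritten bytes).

Answer: tdyZ?????IUyns

Derivation:
Fragment 1: offset=11 data="yns" -> buffer=???????????yns
Fragment 2: offset=0 data="tdyZ" -> buffer=tdyZ???????yns
Fragment 3: offset=9 data="IU" -> buffer=tdyZ?????IUyns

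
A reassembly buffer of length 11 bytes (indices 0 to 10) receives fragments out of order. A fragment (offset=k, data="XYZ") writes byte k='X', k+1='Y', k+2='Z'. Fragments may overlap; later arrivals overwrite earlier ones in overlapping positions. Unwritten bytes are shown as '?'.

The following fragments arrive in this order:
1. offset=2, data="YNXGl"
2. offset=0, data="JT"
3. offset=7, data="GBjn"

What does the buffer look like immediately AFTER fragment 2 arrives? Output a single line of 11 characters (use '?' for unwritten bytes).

Answer: JTYNXGl????

Derivation:
Fragment 1: offset=2 data="YNXGl" -> buffer=??YNXGl????
Fragment 2: offset=0 data="JT" -> buffer=JTYNXGl????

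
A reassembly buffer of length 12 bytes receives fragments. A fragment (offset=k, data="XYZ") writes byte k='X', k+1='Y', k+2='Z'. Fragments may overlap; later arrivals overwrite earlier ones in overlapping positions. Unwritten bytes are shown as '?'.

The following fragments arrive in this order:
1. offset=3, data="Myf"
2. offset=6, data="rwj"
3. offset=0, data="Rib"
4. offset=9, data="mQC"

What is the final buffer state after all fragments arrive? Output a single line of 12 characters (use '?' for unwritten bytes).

Fragment 1: offset=3 data="Myf" -> buffer=???Myf??????
Fragment 2: offset=6 data="rwj" -> buffer=???Myfrwj???
Fragment 3: offset=0 data="Rib" -> buffer=RibMyfrwj???
Fragment 4: offset=9 data="mQC" -> buffer=RibMyfrwjmQC

Answer: RibMyfrwjmQC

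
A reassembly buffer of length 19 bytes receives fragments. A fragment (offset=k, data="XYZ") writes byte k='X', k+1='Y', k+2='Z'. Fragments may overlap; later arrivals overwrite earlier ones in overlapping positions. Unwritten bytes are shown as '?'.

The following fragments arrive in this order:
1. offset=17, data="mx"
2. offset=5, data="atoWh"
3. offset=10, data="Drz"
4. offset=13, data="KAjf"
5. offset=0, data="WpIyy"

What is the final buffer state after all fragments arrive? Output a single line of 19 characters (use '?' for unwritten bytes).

Answer: WpIyyatoWhDrzKAjfmx

Derivation:
Fragment 1: offset=17 data="mx" -> buffer=?????????????????mx
Fragment 2: offset=5 data="atoWh" -> buffer=?????atoWh???????mx
Fragment 3: offset=10 data="Drz" -> buffer=?????atoWhDrz????mx
Fragment 4: offset=13 data="KAjf" -> buffer=?????atoWhDrzKAjfmx
Fragment 5: offset=0 data="WpIyy" -> buffer=WpIyyatoWhDrzKAjfmx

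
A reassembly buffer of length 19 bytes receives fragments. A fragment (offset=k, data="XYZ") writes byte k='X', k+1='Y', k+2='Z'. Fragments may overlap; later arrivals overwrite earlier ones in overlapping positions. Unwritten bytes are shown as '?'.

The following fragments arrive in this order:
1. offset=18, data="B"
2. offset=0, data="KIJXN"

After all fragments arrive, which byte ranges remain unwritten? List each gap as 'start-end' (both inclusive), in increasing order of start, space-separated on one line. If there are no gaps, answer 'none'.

Fragment 1: offset=18 len=1
Fragment 2: offset=0 len=5
Gaps: 5-17

Answer: 5-17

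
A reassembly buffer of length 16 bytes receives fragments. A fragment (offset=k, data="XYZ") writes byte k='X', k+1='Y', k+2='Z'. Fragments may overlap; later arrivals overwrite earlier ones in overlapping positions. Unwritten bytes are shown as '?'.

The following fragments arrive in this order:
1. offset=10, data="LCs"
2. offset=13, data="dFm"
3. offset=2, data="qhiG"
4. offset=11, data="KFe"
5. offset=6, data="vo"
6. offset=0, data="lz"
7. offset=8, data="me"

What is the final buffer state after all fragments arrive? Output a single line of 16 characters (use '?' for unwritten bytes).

Answer: lzqhiGvomeLKFeFm

Derivation:
Fragment 1: offset=10 data="LCs" -> buffer=??????????LCs???
Fragment 2: offset=13 data="dFm" -> buffer=??????????LCsdFm
Fragment 3: offset=2 data="qhiG" -> buffer=??qhiG????LCsdFm
Fragment 4: offset=11 data="KFe" -> buffer=??qhiG????LKFeFm
Fragment 5: offset=6 data="vo" -> buffer=??qhiGvo??LKFeFm
Fragment 6: offset=0 data="lz" -> buffer=lzqhiGvo??LKFeFm
Fragment 7: offset=8 data="me" -> buffer=lzqhiGvomeLKFeFm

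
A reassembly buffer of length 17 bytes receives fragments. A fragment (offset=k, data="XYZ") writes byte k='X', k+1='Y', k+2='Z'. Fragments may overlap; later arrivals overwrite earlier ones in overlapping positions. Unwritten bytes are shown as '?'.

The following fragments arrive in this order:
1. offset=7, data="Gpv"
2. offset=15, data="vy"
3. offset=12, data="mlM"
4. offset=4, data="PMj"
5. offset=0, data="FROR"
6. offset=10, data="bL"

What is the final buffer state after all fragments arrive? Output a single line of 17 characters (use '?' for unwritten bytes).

Fragment 1: offset=7 data="Gpv" -> buffer=???????Gpv???????
Fragment 2: offset=15 data="vy" -> buffer=???????Gpv?????vy
Fragment 3: offset=12 data="mlM" -> buffer=???????Gpv??mlMvy
Fragment 4: offset=4 data="PMj" -> buffer=????PMjGpv??mlMvy
Fragment 5: offset=0 data="FROR" -> buffer=FRORPMjGpv??mlMvy
Fragment 6: offset=10 data="bL" -> buffer=FRORPMjGpvbLmlMvy

Answer: FRORPMjGpvbLmlMvy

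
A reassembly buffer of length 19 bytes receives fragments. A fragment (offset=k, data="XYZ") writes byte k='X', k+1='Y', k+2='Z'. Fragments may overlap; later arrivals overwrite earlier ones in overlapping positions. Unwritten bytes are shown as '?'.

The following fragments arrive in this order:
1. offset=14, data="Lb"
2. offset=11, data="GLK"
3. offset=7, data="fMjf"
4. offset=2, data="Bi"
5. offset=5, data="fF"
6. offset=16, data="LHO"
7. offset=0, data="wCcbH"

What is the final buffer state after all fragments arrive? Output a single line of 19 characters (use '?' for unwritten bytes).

Fragment 1: offset=14 data="Lb" -> buffer=??????????????Lb???
Fragment 2: offset=11 data="GLK" -> buffer=???????????GLKLb???
Fragment 3: offset=7 data="fMjf" -> buffer=???????fMjfGLKLb???
Fragment 4: offset=2 data="Bi" -> buffer=??Bi???fMjfGLKLb???
Fragment 5: offset=5 data="fF" -> buffer=??Bi?fFfMjfGLKLb???
Fragment 6: offset=16 data="LHO" -> buffer=??Bi?fFfMjfGLKLbLHO
Fragment 7: offset=0 data="wCcbH" -> buffer=wCcbHfFfMjfGLKLbLHO

Answer: wCcbHfFfMjfGLKLbLHO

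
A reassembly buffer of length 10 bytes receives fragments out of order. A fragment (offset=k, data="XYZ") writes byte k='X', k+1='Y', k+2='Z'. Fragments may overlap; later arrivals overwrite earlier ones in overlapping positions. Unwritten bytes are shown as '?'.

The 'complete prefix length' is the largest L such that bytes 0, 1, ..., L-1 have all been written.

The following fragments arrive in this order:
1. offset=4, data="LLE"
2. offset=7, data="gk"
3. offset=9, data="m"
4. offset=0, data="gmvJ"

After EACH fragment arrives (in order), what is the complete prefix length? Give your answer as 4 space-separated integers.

Answer: 0 0 0 10

Derivation:
Fragment 1: offset=4 data="LLE" -> buffer=????LLE??? -> prefix_len=0
Fragment 2: offset=7 data="gk" -> buffer=????LLEgk? -> prefix_len=0
Fragment 3: offset=9 data="m" -> buffer=????LLEgkm -> prefix_len=0
Fragment 4: offset=0 data="gmvJ" -> buffer=gmvJLLEgkm -> prefix_len=10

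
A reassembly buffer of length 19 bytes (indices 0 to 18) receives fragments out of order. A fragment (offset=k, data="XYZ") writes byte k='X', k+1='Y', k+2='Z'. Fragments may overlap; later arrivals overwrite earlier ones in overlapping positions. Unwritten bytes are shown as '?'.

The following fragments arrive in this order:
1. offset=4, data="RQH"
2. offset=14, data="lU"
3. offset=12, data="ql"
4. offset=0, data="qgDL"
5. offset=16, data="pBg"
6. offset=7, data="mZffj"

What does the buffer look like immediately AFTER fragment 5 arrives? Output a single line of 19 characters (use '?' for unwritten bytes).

Answer: qgDLRQH?????qllUpBg

Derivation:
Fragment 1: offset=4 data="RQH" -> buffer=????RQH????????????
Fragment 2: offset=14 data="lU" -> buffer=????RQH???????lU???
Fragment 3: offset=12 data="ql" -> buffer=????RQH?????qllU???
Fragment 4: offset=0 data="qgDL" -> buffer=qgDLRQH?????qllU???
Fragment 5: offset=16 data="pBg" -> buffer=qgDLRQH?????qllUpBg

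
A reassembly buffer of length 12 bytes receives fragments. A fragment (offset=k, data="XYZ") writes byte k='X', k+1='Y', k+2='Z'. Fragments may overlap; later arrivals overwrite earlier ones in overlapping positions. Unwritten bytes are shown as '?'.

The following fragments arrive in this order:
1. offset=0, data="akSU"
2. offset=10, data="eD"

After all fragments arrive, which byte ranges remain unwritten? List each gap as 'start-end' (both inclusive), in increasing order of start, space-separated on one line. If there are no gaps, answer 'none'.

Fragment 1: offset=0 len=4
Fragment 2: offset=10 len=2
Gaps: 4-9

Answer: 4-9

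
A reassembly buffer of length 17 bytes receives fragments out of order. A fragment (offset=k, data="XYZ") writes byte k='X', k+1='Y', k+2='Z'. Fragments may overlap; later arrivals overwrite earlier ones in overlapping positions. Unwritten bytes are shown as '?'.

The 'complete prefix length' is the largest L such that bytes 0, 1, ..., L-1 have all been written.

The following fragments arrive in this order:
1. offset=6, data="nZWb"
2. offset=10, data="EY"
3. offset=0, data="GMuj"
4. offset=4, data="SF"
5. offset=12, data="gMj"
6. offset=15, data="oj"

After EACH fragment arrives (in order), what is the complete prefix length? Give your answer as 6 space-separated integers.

Answer: 0 0 4 12 15 17

Derivation:
Fragment 1: offset=6 data="nZWb" -> buffer=??????nZWb??????? -> prefix_len=0
Fragment 2: offset=10 data="EY" -> buffer=??????nZWbEY????? -> prefix_len=0
Fragment 3: offset=0 data="GMuj" -> buffer=GMuj??nZWbEY????? -> prefix_len=4
Fragment 4: offset=4 data="SF" -> buffer=GMujSFnZWbEY????? -> prefix_len=12
Fragment 5: offset=12 data="gMj" -> buffer=GMujSFnZWbEYgMj?? -> prefix_len=15
Fragment 6: offset=15 data="oj" -> buffer=GMujSFnZWbEYgMjoj -> prefix_len=17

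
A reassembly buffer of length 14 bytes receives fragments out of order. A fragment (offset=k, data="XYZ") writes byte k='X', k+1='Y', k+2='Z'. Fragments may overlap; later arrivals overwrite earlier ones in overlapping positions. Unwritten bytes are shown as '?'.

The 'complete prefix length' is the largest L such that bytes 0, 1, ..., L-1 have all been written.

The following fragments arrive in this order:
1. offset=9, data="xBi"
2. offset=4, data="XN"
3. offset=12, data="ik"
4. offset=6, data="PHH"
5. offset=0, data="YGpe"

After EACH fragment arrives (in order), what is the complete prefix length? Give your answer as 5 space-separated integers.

Fragment 1: offset=9 data="xBi" -> buffer=?????????xBi?? -> prefix_len=0
Fragment 2: offset=4 data="XN" -> buffer=????XN???xBi?? -> prefix_len=0
Fragment 3: offset=12 data="ik" -> buffer=????XN???xBiik -> prefix_len=0
Fragment 4: offset=6 data="PHH" -> buffer=????XNPHHxBiik -> prefix_len=0
Fragment 5: offset=0 data="YGpe" -> buffer=YGpeXNPHHxBiik -> prefix_len=14

Answer: 0 0 0 0 14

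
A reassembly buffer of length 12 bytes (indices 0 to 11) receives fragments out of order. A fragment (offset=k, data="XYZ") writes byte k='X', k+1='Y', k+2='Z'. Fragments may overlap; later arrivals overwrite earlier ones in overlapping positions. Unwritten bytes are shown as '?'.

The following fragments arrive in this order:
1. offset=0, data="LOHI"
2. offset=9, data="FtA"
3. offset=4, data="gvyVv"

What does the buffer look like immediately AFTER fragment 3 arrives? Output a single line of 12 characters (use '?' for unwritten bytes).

Fragment 1: offset=0 data="LOHI" -> buffer=LOHI????????
Fragment 2: offset=9 data="FtA" -> buffer=LOHI?????FtA
Fragment 3: offset=4 data="gvyVv" -> buffer=LOHIgvyVvFtA

Answer: LOHIgvyVvFtA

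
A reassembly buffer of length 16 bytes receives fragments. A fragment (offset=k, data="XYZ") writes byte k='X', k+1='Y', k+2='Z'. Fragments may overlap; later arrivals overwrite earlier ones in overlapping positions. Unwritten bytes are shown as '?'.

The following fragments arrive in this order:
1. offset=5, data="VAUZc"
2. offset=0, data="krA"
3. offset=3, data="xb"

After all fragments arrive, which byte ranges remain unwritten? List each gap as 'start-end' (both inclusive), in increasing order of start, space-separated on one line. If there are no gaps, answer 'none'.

Fragment 1: offset=5 len=5
Fragment 2: offset=0 len=3
Fragment 3: offset=3 len=2
Gaps: 10-15

Answer: 10-15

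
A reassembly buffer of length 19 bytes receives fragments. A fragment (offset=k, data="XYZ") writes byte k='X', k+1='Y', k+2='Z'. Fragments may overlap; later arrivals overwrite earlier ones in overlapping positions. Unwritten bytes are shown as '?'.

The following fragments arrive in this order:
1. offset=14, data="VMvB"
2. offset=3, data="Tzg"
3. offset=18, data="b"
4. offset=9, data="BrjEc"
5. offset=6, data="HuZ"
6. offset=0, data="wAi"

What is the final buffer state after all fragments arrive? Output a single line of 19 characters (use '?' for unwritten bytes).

Fragment 1: offset=14 data="VMvB" -> buffer=??????????????VMvB?
Fragment 2: offset=3 data="Tzg" -> buffer=???Tzg????????VMvB?
Fragment 3: offset=18 data="b" -> buffer=???Tzg????????VMvBb
Fragment 4: offset=9 data="BrjEc" -> buffer=???Tzg???BrjEcVMvBb
Fragment 5: offset=6 data="HuZ" -> buffer=???TzgHuZBrjEcVMvBb
Fragment 6: offset=0 data="wAi" -> buffer=wAiTzgHuZBrjEcVMvBb

Answer: wAiTzgHuZBrjEcVMvBb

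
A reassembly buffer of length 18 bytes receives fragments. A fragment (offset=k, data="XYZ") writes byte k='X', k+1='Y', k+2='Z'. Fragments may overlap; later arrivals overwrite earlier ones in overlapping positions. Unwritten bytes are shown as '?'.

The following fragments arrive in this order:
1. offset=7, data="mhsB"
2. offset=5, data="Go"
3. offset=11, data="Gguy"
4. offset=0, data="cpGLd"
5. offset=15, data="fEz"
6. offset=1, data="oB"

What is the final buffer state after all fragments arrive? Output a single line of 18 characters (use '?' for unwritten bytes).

Fragment 1: offset=7 data="mhsB" -> buffer=???????mhsB???????
Fragment 2: offset=5 data="Go" -> buffer=?????GomhsB???????
Fragment 3: offset=11 data="Gguy" -> buffer=?????GomhsBGguy???
Fragment 4: offset=0 data="cpGLd" -> buffer=cpGLdGomhsBGguy???
Fragment 5: offset=15 data="fEz" -> buffer=cpGLdGomhsBGguyfEz
Fragment 6: offset=1 data="oB" -> buffer=coBLdGomhsBGguyfEz

Answer: coBLdGomhsBGguyfEz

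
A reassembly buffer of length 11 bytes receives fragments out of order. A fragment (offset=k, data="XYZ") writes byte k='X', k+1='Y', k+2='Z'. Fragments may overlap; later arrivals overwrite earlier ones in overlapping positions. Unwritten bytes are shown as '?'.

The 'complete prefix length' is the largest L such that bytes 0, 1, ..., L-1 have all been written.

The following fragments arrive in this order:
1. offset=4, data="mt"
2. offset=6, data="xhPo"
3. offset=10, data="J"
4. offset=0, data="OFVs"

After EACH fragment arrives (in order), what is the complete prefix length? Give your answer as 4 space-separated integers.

Fragment 1: offset=4 data="mt" -> buffer=????mt????? -> prefix_len=0
Fragment 2: offset=6 data="xhPo" -> buffer=????mtxhPo? -> prefix_len=0
Fragment 3: offset=10 data="J" -> buffer=????mtxhPoJ -> prefix_len=0
Fragment 4: offset=0 data="OFVs" -> buffer=OFVsmtxhPoJ -> prefix_len=11

Answer: 0 0 0 11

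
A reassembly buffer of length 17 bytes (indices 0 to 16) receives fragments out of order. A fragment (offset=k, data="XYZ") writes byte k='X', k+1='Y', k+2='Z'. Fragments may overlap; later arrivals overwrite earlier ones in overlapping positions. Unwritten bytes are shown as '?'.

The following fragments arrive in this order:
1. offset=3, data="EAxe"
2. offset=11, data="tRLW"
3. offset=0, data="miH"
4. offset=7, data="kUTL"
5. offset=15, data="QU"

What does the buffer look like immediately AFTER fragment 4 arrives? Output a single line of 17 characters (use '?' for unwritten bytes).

Answer: miHEAxekUTLtRLW??

Derivation:
Fragment 1: offset=3 data="EAxe" -> buffer=???EAxe??????????
Fragment 2: offset=11 data="tRLW" -> buffer=???EAxe????tRLW??
Fragment 3: offset=0 data="miH" -> buffer=miHEAxe????tRLW??
Fragment 4: offset=7 data="kUTL" -> buffer=miHEAxekUTLtRLW??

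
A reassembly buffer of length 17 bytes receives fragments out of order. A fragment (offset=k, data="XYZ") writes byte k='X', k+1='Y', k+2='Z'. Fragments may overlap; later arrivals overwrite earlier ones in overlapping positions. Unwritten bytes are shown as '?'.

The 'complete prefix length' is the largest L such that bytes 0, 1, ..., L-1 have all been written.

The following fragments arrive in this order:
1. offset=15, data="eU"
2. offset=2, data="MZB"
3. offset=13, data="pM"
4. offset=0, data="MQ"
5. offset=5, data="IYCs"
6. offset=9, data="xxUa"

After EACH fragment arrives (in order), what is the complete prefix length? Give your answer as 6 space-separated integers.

Fragment 1: offset=15 data="eU" -> buffer=???????????????eU -> prefix_len=0
Fragment 2: offset=2 data="MZB" -> buffer=??MZB??????????eU -> prefix_len=0
Fragment 3: offset=13 data="pM" -> buffer=??MZB????????pMeU -> prefix_len=0
Fragment 4: offset=0 data="MQ" -> buffer=MQMZB????????pMeU -> prefix_len=5
Fragment 5: offset=5 data="IYCs" -> buffer=MQMZBIYCs????pMeU -> prefix_len=9
Fragment 6: offset=9 data="xxUa" -> buffer=MQMZBIYCsxxUapMeU -> prefix_len=17

Answer: 0 0 0 5 9 17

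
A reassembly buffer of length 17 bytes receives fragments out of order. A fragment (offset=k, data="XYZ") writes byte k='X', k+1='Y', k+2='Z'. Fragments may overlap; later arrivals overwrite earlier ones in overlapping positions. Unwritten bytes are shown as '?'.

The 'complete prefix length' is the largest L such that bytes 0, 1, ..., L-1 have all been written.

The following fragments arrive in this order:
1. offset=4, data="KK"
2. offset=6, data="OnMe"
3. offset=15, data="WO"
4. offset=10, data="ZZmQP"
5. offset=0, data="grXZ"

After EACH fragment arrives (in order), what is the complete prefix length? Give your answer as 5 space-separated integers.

Answer: 0 0 0 0 17

Derivation:
Fragment 1: offset=4 data="KK" -> buffer=????KK??????????? -> prefix_len=0
Fragment 2: offset=6 data="OnMe" -> buffer=????KKOnMe??????? -> prefix_len=0
Fragment 3: offset=15 data="WO" -> buffer=????KKOnMe?????WO -> prefix_len=0
Fragment 4: offset=10 data="ZZmQP" -> buffer=????KKOnMeZZmQPWO -> prefix_len=0
Fragment 5: offset=0 data="grXZ" -> buffer=grXZKKOnMeZZmQPWO -> prefix_len=17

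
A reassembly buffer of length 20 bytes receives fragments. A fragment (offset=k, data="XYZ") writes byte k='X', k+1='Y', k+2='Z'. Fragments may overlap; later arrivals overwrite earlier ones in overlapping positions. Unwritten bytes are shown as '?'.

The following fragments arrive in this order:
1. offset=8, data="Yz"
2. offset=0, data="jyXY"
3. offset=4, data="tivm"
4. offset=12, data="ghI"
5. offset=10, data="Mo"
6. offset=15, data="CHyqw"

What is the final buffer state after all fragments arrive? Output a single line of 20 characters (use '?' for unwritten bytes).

Answer: jyXYtivmYzMoghICHyqw

Derivation:
Fragment 1: offset=8 data="Yz" -> buffer=????????Yz??????????
Fragment 2: offset=0 data="jyXY" -> buffer=jyXY????Yz??????????
Fragment 3: offset=4 data="tivm" -> buffer=jyXYtivmYz??????????
Fragment 4: offset=12 data="ghI" -> buffer=jyXYtivmYz??ghI?????
Fragment 5: offset=10 data="Mo" -> buffer=jyXYtivmYzMoghI?????
Fragment 6: offset=15 data="CHyqw" -> buffer=jyXYtivmYzMoghICHyqw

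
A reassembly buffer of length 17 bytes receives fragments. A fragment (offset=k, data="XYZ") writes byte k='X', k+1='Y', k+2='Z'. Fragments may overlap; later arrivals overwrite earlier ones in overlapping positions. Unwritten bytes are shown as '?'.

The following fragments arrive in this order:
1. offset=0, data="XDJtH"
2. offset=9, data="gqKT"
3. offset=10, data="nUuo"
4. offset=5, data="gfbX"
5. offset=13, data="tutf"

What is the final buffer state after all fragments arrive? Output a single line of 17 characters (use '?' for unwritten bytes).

Fragment 1: offset=0 data="XDJtH" -> buffer=XDJtH????????????
Fragment 2: offset=9 data="gqKT" -> buffer=XDJtH????gqKT????
Fragment 3: offset=10 data="nUuo" -> buffer=XDJtH????gnUuo???
Fragment 4: offset=5 data="gfbX" -> buffer=XDJtHgfbXgnUuo???
Fragment 5: offset=13 data="tutf" -> buffer=XDJtHgfbXgnUututf

Answer: XDJtHgfbXgnUututf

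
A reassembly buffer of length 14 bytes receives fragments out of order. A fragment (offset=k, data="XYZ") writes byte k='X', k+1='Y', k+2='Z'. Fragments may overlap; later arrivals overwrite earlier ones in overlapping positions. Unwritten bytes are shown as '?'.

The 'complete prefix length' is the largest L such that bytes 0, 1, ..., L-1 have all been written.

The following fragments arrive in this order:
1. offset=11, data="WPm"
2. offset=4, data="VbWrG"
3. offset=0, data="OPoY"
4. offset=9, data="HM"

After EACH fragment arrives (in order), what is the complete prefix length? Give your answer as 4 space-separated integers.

Answer: 0 0 9 14

Derivation:
Fragment 1: offset=11 data="WPm" -> buffer=???????????WPm -> prefix_len=0
Fragment 2: offset=4 data="VbWrG" -> buffer=????VbWrG??WPm -> prefix_len=0
Fragment 3: offset=0 data="OPoY" -> buffer=OPoYVbWrG??WPm -> prefix_len=9
Fragment 4: offset=9 data="HM" -> buffer=OPoYVbWrGHMWPm -> prefix_len=14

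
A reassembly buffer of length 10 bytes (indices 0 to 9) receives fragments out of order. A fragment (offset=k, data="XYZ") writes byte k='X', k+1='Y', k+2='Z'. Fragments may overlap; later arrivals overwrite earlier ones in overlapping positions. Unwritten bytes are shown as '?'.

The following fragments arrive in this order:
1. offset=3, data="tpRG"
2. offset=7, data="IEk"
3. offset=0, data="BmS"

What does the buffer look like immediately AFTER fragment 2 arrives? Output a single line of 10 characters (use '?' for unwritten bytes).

Answer: ???tpRGIEk

Derivation:
Fragment 1: offset=3 data="tpRG" -> buffer=???tpRG???
Fragment 2: offset=7 data="IEk" -> buffer=???tpRGIEk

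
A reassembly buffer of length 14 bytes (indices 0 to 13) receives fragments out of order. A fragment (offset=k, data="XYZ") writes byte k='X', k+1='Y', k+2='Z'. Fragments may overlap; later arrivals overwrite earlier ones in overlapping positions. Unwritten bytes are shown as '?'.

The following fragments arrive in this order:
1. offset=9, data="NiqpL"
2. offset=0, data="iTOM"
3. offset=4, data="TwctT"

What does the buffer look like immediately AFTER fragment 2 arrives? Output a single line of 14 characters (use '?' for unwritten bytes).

Answer: iTOM?????NiqpL

Derivation:
Fragment 1: offset=9 data="NiqpL" -> buffer=?????????NiqpL
Fragment 2: offset=0 data="iTOM" -> buffer=iTOM?????NiqpL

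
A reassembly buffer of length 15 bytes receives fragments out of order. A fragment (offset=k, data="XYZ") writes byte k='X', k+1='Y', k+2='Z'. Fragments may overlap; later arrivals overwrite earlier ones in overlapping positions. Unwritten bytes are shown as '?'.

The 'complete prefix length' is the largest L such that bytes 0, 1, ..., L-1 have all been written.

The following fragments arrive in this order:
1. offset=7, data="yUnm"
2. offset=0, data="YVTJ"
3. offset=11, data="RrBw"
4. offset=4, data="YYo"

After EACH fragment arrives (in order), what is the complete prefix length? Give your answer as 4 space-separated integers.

Fragment 1: offset=7 data="yUnm" -> buffer=???????yUnm???? -> prefix_len=0
Fragment 2: offset=0 data="YVTJ" -> buffer=YVTJ???yUnm???? -> prefix_len=4
Fragment 3: offset=11 data="RrBw" -> buffer=YVTJ???yUnmRrBw -> prefix_len=4
Fragment 4: offset=4 data="YYo" -> buffer=YVTJYYoyUnmRrBw -> prefix_len=15

Answer: 0 4 4 15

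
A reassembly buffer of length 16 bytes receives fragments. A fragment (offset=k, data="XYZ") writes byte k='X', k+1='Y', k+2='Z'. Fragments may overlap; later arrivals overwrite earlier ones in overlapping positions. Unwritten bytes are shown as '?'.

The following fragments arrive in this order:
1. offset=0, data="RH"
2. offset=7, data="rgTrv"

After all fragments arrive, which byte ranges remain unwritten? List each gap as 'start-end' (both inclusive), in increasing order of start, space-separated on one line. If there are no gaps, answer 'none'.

Answer: 2-6 12-15

Derivation:
Fragment 1: offset=0 len=2
Fragment 2: offset=7 len=5
Gaps: 2-6 12-15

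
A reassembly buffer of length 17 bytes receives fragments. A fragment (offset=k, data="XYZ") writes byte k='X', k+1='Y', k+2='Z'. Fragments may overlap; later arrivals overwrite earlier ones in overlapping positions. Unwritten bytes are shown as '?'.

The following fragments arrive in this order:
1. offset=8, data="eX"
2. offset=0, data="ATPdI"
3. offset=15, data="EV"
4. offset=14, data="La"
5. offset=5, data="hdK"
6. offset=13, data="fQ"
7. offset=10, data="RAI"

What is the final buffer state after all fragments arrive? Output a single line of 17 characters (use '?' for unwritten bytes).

Answer: ATPdIhdKeXRAIfQaV

Derivation:
Fragment 1: offset=8 data="eX" -> buffer=????????eX???????
Fragment 2: offset=0 data="ATPdI" -> buffer=ATPdI???eX???????
Fragment 3: offset=15 data="EV" -> buffer=ATPdI???eX?????EV
Fragment 4: offset=14 data="La" -> buffer=ATPdI???eX????LaV
Fragment 5: offset=5 data="hdK" -> buffer=ATPdIhdKeX????LaV
Fragment 6: offset=13 data="fQ" -> buffer=ATPdIhdKeX???fQaV
Fragment 7: offset=10 data="RAI" -> buffer=ATPdIhdKeXRAIfQaV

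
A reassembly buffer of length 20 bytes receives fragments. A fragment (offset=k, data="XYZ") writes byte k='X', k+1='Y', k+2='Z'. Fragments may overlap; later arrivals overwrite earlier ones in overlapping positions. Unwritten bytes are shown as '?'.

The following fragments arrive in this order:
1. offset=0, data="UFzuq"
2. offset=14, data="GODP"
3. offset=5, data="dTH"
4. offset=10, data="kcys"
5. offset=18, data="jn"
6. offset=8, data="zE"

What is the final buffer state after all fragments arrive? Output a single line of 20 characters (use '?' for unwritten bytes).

Answer: UFzuqdTHzEkcysGODPjn

Derivation:
Fragment 1: offset=0 data="UFzuq" -> buffer=UFzuq???????????????
Fragment 2: offset=14 data="GODP" -> buffer=UFzuq?????????GODP??
Fragment 3: offset=5 data="dTH" -> buffer=UFzuqdTH??????GODP??
Fragment 4: offset=10 data="kcys" -> buffer=UFzuqdTH??kcysGODP??
Fragment 5: offset=18 data="jn" -> buffer=UFzuqdTH??kcysGODPjn
Fragment 6: offset=8 data="zE" -> buffer=UFzuqdTHzEkcysGODPjn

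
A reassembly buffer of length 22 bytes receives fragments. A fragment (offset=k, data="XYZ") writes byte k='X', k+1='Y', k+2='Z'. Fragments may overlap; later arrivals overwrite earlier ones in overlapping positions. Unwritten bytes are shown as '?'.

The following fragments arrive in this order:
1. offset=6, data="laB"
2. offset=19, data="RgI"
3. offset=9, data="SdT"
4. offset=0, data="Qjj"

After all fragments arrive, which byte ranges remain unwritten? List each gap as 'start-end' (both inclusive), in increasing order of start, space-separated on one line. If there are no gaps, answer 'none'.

Answer: 3-5 12-18

Derivation:
Fragment 1: offset=6 len=3
Fragment 2: offset=19 len=3
Fragment 3: offset=9 len=3
Fragment 4: offset=0 len=3
Gaps: 3-5 12-18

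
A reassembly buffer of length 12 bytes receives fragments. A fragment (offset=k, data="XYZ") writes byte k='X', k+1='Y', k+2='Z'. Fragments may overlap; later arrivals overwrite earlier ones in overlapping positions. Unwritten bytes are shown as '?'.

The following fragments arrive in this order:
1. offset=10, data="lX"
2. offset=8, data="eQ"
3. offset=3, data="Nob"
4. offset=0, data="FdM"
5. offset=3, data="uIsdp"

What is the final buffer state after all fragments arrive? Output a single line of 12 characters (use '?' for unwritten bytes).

Answer: FdMuIsdpeQlX

Derivation:
Fragment 1: offset=10 data="lX" -> buffer=??????????lX
Fragment 2: offset=8 data="eQ" -> buffer=????????eQlX
Fragment 3: offset=3 data="Nob" -> buffer=???Nob??eQlX
Fragment 4: offset=0 data="FdM" -> buffer=FdMNob??eQlX
Fragment 5: offset=3 data="uIsdp" -> buffer=FdMuIsdpeQlX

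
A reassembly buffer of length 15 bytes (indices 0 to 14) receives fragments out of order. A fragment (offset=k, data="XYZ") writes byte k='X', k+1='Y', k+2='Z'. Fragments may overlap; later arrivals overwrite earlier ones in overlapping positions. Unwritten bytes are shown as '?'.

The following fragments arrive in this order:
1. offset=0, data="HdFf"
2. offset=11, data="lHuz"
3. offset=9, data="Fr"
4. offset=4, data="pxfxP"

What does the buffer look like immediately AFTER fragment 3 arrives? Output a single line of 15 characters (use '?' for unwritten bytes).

Answer: HdFf?????FrlHuz

Derivation:
Fragment 1: offset=0 data="HdFf" -> buffer=HdFf???????????
Fragment 2: offset=11 data="lHuz" -> buffer=HdFf???????lHuz
Fragment 3: offset=9 data="Fr" -> buffer=HdFf?????FrlHuz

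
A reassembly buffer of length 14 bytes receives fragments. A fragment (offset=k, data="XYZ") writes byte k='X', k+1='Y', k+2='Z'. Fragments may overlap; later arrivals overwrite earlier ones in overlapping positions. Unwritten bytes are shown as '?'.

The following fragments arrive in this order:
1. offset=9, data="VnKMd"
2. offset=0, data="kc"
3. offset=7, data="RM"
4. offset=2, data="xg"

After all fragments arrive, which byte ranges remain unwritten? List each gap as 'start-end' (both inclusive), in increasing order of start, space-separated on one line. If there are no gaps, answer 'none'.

Answer: 4-6

Derivation:
Fragment 1: offset=9 len=5
Fragment 2: offset=0 len=2
Fragment 3: offset=7 len=2
Fragment 4: offset=2 len=2
Gaps: 4-6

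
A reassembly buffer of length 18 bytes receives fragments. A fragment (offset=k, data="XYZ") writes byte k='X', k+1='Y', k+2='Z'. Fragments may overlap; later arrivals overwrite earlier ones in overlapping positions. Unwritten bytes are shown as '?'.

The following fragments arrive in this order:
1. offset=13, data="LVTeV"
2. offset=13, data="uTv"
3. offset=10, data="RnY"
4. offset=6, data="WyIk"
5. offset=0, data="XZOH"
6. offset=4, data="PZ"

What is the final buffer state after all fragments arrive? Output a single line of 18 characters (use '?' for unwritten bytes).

Answer: XZOHPZWyIkRnYuTveV

Derivation:
Fragment 1: offset=13 data="LVTeV" -> buffer=?????????????LVTeV
Fragment 2: offset=13 data="uTv" -> buffer=?????????????uTveV
Fragment 3: offset=10 data="RnY" -> buffer=??????????RnYuTveV
Fragment 4: offset=6 data="WyIk" -> buffer=??????WyIkRnYuTveV
Fragment 5: offset=0 data="XZOH" -> buffer=XZOH??WyIkRnYuTveV
Fragment 6: offset=4 data="PZ" -> buffer=XZOHPZWyIkRnYuTveV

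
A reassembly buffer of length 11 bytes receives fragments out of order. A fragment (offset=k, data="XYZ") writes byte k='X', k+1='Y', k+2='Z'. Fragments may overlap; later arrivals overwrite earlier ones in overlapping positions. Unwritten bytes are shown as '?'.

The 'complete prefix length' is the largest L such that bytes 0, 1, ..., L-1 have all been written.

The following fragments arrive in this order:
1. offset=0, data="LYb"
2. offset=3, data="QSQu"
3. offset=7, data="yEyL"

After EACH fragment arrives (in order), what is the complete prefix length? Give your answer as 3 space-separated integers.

Answer: 3 7 11

Derivation:
Fragment 1: offset=0 data="LYb" -> buffer=LYb???????? -> prefix_len=3
Fragment 2: offset=3 data="QSQu" -> buffer=LYbQSQu???? -> prefix_len=7
Fragment 3: offset=7 data="yEyL" -> buffer=LYbQSQuyEyL -> prefix_len=11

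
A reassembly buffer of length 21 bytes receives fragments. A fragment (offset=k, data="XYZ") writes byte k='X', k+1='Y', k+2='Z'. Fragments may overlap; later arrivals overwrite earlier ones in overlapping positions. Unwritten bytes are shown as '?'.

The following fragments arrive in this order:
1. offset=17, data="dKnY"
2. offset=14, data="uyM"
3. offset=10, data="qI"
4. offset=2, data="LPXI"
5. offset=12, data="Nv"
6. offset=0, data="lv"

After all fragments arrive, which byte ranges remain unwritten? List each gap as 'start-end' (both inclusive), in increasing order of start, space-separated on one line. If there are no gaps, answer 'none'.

Answer: 6-9

Derivation:
Fragment 1: offset=17 len=4
Fragment 2: offset=14 len=3
Fragment 3: offset=10 len=2
Fragment 4: offset=2 len=4
Fragment 5: offset=12 len=2
Fragment 6: offset=0 len=2
Gaps: 6-9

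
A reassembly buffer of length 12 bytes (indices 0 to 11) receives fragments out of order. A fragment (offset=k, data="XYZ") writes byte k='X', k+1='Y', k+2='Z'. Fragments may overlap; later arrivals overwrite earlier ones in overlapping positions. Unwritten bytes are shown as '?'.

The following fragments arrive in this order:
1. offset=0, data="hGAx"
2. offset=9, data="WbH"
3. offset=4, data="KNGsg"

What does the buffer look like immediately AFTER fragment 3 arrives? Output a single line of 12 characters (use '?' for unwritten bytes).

Fragment 1: offset=0 data="hGAx" -> buffer=hGAx????????
Fragment 2: offset=9 data="WbH" -> buffer=hGAx?????WbH
Fragment 3: offset=4 data="KNGsg" -> buffer=hGAxKNGsgWbH

Answer: hGAxKNGsgWbH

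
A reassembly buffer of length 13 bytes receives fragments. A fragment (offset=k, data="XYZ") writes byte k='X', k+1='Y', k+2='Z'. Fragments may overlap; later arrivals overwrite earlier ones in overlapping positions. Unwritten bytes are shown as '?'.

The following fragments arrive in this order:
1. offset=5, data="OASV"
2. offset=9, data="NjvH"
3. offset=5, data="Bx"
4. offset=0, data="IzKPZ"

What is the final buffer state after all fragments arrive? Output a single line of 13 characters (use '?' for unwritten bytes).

Answer: IzKPZBxSVNjvH

Derivation:
Fragment 1: offset=5 data="OASV" -> buffer=?????OASV????
Fragment 2: offset=9 data="NjvH" -> buffer=?????OASVNjvH
Fragment 3: offset=5 data="Bx" -> buffer=?????BxSVNjvH
Fragment 4: offset=0 data="IzKPZ" -> buffer=IzKPZBxSVNjvH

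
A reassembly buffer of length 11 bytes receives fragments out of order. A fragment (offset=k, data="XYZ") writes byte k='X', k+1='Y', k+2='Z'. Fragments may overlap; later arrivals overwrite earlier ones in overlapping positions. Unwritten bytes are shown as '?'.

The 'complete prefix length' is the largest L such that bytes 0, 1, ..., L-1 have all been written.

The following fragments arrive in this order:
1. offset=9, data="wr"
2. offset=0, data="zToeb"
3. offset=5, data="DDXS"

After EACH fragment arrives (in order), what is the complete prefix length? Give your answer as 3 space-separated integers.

Answer: 0 5 11

Derivation:
Fragment 1: offset=9 data="wr" -> buffer=?????????wr -> prefix_len=0
Fragment 2: offset=0 data="zToeb" -> buffer=zToeb????wr -> prefix_len=5
Fragment 3: offset=5 data="DDXS" -> buffer=zToebDDXSwr -> prefix_len=11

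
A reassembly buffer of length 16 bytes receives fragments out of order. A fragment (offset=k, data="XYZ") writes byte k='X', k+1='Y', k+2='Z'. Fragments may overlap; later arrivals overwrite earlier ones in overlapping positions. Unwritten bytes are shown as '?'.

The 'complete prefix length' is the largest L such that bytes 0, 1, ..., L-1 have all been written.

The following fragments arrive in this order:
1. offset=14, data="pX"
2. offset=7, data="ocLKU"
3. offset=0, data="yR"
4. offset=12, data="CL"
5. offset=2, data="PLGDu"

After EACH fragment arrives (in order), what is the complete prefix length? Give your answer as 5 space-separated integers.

Answer: 0 0 2 2 16

Derivation:
Fragment 1: offset=14 data="pX" -> buffer=??????????????pX -> prefix_len=0
Fragment 2: offset=7 data="ocLKU" -> buffer=???????ocLKU??pX -> prefix_len=0
Fragment 3: offset=0 data="yR" -> buffer=yR?????ocLKU??pX -> prefix_len=2
Fragment 4: offset=12 data="CL" -> buffer=yR?????ocLKUCLpX -> prefix_len=2
Fragment 5: offset=2 data="PLGDu" -> buffer=yRPLGDuocLKUCLpX -> prefix_len=16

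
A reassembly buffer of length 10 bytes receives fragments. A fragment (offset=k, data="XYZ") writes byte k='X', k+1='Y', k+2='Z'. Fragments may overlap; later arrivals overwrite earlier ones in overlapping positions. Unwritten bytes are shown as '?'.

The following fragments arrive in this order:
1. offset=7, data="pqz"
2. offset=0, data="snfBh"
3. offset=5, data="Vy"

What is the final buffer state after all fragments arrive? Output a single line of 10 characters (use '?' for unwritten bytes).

Fragment 1: offset=7 data="pqz" -> buffer=???????pqz
Fragment 2: offset=0 data="snfBh" -> buffer=snfBh??pqz
Fragment 3: offset=5 data="Vy" -> buffer=snfBhVypqz

Answer: snfBhVypqz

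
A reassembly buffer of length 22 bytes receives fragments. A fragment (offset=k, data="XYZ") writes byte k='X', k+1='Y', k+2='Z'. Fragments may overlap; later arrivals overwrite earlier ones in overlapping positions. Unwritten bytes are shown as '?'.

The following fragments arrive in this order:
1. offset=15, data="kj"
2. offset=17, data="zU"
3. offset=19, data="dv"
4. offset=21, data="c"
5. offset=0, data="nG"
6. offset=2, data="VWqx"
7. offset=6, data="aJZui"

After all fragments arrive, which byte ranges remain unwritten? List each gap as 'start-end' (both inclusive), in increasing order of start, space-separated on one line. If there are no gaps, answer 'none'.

Fragment 1: offset=15 len=2
Fragment 2: offset=17 len=2
Fragment 3: offset=19 len=2
Fragment 4: offset=21 len=1
Fragment 5: offset=0 len=2
Fragment 6: offset=2 len=4
Fragment 7: offset=6 len=5
Gaps: 11-14

Answer: 11-14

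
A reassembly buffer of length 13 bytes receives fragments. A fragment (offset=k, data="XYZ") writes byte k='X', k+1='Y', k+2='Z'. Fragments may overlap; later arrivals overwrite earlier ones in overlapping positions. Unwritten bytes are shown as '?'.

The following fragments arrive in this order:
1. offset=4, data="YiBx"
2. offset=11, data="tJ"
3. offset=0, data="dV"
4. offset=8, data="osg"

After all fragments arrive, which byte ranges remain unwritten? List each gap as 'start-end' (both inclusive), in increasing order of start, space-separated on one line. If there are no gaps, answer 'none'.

Answer: 2-3

Derivation:
Fragment 1: offset=4 len=4
Fragment 2: offset=11 len=2
Fragment 3: offset=0 len=2
Fragment 4: offset=8 len=3
Gaps: 2-3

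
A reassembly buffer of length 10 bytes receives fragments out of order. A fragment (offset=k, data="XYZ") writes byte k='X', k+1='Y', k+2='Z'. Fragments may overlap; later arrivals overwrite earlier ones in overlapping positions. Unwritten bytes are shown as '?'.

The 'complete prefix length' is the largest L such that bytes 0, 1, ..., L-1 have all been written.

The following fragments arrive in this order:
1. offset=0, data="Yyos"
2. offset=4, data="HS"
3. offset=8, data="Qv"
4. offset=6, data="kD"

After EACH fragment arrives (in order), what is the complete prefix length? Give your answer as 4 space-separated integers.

Answer: 4 6 6 10

Derivation:
Fragment 1: offset=0 data="Yyos" -> buffer=Yyos?????? -> prefix_len=4
Fragment 2: offset=4 data="HS" -> buffer=YyosHS???? -> prefix_len=6
Fragment 3: offset=8 data="Qv" -> buffer=YyosHS??Qv -> prefix_len=6
Fragment 4: offset=6 data="kD" -> buffer=YyosHSkDQv -> prefix_len=10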